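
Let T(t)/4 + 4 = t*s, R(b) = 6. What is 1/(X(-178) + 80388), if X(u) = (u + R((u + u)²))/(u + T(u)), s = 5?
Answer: 1877/150888362 ≈ 1.2440e-5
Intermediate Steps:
T(t) = -16 + 20*t (T(t) = -16 + 4*(t*5) = -16 + 4*(5*t) = -16 + 20*t)
X(u) = (6 + u)/(-16 + 21*u) (X(u) = (u + 6)/(u + (-16 + 20*u)) = (6 + u)/(-16 + 21*u))
1/(X(-178) + 80388) = 1/((6 - 178)/(-16 + 21*(-178)) + 80388) = 1/(-172/(-16 - 3738) + 80388) = 1/(-172/(-3754) + 80388) = 1/(-1/3754*(-172) + 80388) = 1/(86/1877 + 80388) = 1/(150888362/1877) = 1877/150888362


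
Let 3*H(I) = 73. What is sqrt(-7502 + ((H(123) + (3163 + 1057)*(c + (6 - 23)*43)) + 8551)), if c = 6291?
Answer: 2*sqrt(52794615)/3 ≈ 4844.0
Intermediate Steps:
H(I) = 73/3 (H(I) = (1/3)*73 = 73/3)
sqrt(-7502 + ((H(123) + (3163 + 1057)*(c + (6 - 23)*43)) + 8551)) = sqrt(-7502 + ((73/3 + (3163 + 1057)*(6291 + (6 - 23)*43)) + 8551)) = sqrt(-7502 + ((73/3 + 4220*(6291 - 17*43)) + 8551)) = sqrt(-7502 + ((73/3 + 4220*(6291 - 731)) + 8551)) = sqrt(-7502 + ((73/3 + 4220*5560) + 8551)) = sqrt(-7502 + ((73/3 + 23463200) + 8551)) = sqrt(-7502 + (70389673/3 + 8551)) = sqrt(-7502 + 70415326/3) = sqrt(70392820/3) = 2*sqrt(52794615)/3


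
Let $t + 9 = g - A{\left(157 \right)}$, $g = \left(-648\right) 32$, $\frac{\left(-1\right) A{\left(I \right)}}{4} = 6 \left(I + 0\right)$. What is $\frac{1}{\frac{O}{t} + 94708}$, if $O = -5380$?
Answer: $\frac{16977}{1607863096} \approx 1.0559 \cdot 10^{-5}$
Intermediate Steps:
$A{\left(I \right)} = - 24 I$ ($A{\left(I \right)} = - 4 \cdot 6 \left(I + 0\right) = - 4 \cdot 6 I = - 24 I$)
$g = -20736$
$t = -16977$ ($t = -9 - \left(20736 - 3768\right) = -9 - 16968 = -16977$)
$\frac{1}{\frac{O}{t} + 94708} = \frac{1}{- \frac{5380}{-16977} + 94708} = \frac{1}{\left(-5380\right) \left(- \frac{1}{16977}\right) + 94708} = \frac{1}{\frac{5380}{16977} + 94708} = \frac{1}{\frac{1607863096}{16977}} = \frac{16977}{1607863096}$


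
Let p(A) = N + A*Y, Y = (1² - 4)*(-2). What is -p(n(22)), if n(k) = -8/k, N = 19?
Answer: -185/11 ≈ -16.818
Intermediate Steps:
Y = 6 (Y = (1 - 4)*(-2) = -3*(-2) = 6)
p(A) = 19 + 6*A (p(A) = 19 + A*6 = 19 + 6*A)
-p(n(22)) = -(19 + 6*(-8/22)) = -(19 + 6*(-8*1/22)) = -(19 + 6*(-4/11)) = -(19 - 24/11) = -1*185/11 = -185/11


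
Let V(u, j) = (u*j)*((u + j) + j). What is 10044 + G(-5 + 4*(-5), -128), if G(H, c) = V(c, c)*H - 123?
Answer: 157296321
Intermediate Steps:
V(u, j) = j*u*(u + 2*j) (V(u, j) = (j*u)*((j + u) + j) = (j*u)*(u + 2*j) = j*u*(u + 2*j))
G(H, c) = -123 + 3*H*c³ (G(H, c) = (c*c*(c + 2*c))*H - 123 = (c*c*(3*c))*H - 123 = (3*c³)*H - 123 = 3*H*c³ - 123 = -123 + 3*H*c³)
10044 + G(-5 + 4*(-5), -128) = 10044 + (-123 + 3*(-5 + 4*(-5))*(-128)³) = 10044 + (-123 + 3*(-5 - 20)*(-2097152)) = 10044 + (-123 + 3*(-25)*(-2097152)) = 10044 + (-123 + 157286400) = 10044 + 157286277 = 157296321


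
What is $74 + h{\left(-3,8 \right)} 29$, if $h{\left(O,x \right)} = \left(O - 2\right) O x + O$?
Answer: $3467$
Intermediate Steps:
$h{\left(O,x \right)} = O + O x \left(-2 + O\right)$ ($h{\left(O,x \right)} = \left(O - 2\right) O x + O = \left(-2 + O\right) O x + O = O \left(-2 + O\right) x + O = O x \left(-2 + O\right) + O = O + O x \left(-2 + O\right)$)
$74 + h{\left(-3,8 \right)} 29 = 74 + - 3 \left(1 - 16 - 24\right) 29 = 74 + \left(-3\right) \left(-39\right) 29 = 74 + 117 \cdot 29 = 74 + 3393 = 3467$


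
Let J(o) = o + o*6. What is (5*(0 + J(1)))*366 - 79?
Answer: 12731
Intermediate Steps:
J(o) = 7*o (J(o) = o + 6*o = 7*o)
(5*(0 + J(1)))*366 - 79 = (5*(0 + 7*1))*366 - 79 = (5*(0 + 7))*366 - 79 = (5*7)*366 - 79 = 35*366 - 79 = 12810 - 79 = 12731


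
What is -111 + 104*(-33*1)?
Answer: -3543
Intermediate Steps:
-111 + 104*(-33*1) = -111 + 104*(-33) = -111 - 3432 = -3543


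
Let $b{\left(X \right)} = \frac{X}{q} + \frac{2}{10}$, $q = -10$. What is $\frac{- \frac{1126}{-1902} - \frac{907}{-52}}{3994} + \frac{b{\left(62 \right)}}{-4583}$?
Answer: $\frac{5272338367}{905194232904} \approx 0.0058245$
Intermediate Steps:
$b{\left(X \right)} = \frac{1}{5} - \frac{X}{10}$ ($b{\left(X \right)} = \frac{X}{-10} + \frac{2}{10} = X \left(- \frac{1}{10}\right) + 2 \cdot \frac{1}{10} = - \frac{X}{10} + \frac{1}{5} = \frac{1}{5} - \frac{X}{10}$)
$\frac{- \frac{1126}{-1902} - \frac{907}{-52}}{3994} + \frac{b{\left(62 \right)}}{-4583} = \frac{- \frac{1126}{-1902} - \frac{907}{-52}}{3994} + \frac{\frac{1}{5} - \frac{31}{5}}{-4583} = \left(\left(-1126\right) \left(- \frac{1}{1902}\right) - - \frac{907}{52}\right) \frac{1}{3994} + \left(\frac{1}{5} - \frac{31}{5}\right) \left(- \frac{1}{4583}\right) = \left(\frac{563}{951} + \frac{907}{52}\right) \frac{1}{3994} - - \frac{6}{4583} = \frac{891833}{49452} \cdot \frac{1}{3994} + \frac{6}{4583} = \frac{891833}{197511288} + \frac{6}{4583} = \frac{5272338367}{905194232904}$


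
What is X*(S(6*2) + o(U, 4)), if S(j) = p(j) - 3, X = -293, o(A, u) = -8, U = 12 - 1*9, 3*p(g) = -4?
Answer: 10841/3 ≈ 3613.7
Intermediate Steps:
p(g) = -4/3 (p(g) = (⅓)*(-4) = -4/3)
U = 3 (U = 12 - 9 = 3)
S(j) = -13/3 (S(j) = -4/3 - 3 = -13/3)
X*(S(6*2) + o(U, 4)) = -293*(-13/3 - 8) = -293*(-37/3) = 10841/3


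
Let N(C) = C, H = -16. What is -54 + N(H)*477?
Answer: -7686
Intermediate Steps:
-54 + N(H)*477 = -54 - 16*477 = -54 - 7632 = -7686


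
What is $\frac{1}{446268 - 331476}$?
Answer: $\frac{1}{114792} \approx 8.7114 \cdot 10^{-6}$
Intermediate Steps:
$\frac{1}{446268 - 331476} = \frac{1}{114792}$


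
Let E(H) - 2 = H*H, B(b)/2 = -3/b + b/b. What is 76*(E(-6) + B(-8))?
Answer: 3097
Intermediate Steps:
B(b) = 2 - 6/b (B(b) = 2*(-3/b + b/b) = 2*(-3/b + 1) = 2*(1 - 3/b) = 2 - 6/b)
E(H) = 2 + H**2 (E(H) = 2 + H*H = 2 + H**2)
76*(E(-6) + B(-8)) = 76*((2 + (-6)**2) + (2 - 6/(-8))) = 76*((2 + 36) + (2 - 6*(-1/8))) = 76*(38 + (2 + 3/4)) = 76*(38 + 11/4) = 76*(163/4) = 3097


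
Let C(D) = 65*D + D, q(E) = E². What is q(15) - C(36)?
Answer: -2151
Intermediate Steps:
C(D) = 66*D
q(15) - C(36) = 15² - 66*36 = 225 - 1*2376 = 225 - 2376 = -2151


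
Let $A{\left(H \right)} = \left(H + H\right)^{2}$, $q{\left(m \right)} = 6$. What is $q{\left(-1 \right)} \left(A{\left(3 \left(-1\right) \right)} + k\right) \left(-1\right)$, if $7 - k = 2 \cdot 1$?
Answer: $-246$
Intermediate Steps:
$k = 5$ ($k = 7 - 2 \cdot 1 = 7 - 2 = 5$)
$A{\left(H \right)} = 4 H^{2}$ ($A{\left(H \right)} = \left(2 H\right)^{2} = 4 H^{2}$)
$q{\left(-1 \right)} \left(A{\left(3 \left(-1\right) \right)} + k\right) \left(-1\right) = 6 \left(4 \left(3 \left(-1\right)\right)^{2} + 5\right) \left(-1\right) = 6 \left(4 \left(-3\right)^{2} + 5\right) \left(-1\right) = 6 \left(4 \cdot 9 + 5\right) \left(-1\right) = 6 \left(36 + 5\right) \left(-1\right) = 6 \cdot 41 \left(-1\right) = 6 \left(-41\right) = -246$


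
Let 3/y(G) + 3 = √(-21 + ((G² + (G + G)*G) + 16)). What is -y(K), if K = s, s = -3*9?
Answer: -9/2173 - 3*√2182/2173 ≈ -0.068631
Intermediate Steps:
s = -27
K = -27
y(G) = 3/(-3 + √(-5 + 3*G²)) (y(G) = 3/(-3 + √(-21 + ((G² + (G + G)*G) + 16))) = 3/(-3 + √(-21 + ((G² + (2*G)*G) + 16))) = 3/(-3 + √(-21 + ((G² + 2*G²) + 16))) = 3/(-3 + √(-21 + (3*G² + 16))) = 3/(-3 + √(-21 + (16 + 3*G²))) = 3/(-3 + √(-5 + 3*G²)))
-y(K) = -3/(-3 + √(-5 + 3*(-27)²)) = -3/(-3 + √(-5 + 3*729)) = -3/(-3 + √(-5 + 2187)) = -3/(-3 + √2182)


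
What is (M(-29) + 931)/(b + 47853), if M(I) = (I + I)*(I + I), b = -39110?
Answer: 4295/8743 ≈ 0.49125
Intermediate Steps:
M(I) = 4*I² (M(I) = (2*I)*(2*I) = 4*I²)
(M(-29) + 931)/(b + 47853) = (4*(-29)² + 931)/(-39110 + 47853) = (4*841 + 931)/8743 = (3364 + 931)*(1/8743) = 4295*(1/8743) = 4295/8743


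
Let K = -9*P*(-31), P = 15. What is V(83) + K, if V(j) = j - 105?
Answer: 4163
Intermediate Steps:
V(j) = -105 + j
K = 4185 (K = -9*15*(-31) = -135*(-31) = 4185)
V(83) + K = (-105 + 83) + 4185 = -22 + 4185 = 4163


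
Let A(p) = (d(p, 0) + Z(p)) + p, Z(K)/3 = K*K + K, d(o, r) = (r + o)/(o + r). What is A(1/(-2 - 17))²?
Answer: 82944/130321 ≈ 0.63646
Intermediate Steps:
d(o, r) = 1 (d(o, r) = (o + r)/(o + r) = 1)
Z(K) = 3*K + 3*K² (Z(K) = 3*(K*K + K) = 3*(K² + K) = 3*(K + K²) = 3*K + 3*K²)
A(p) = 1 + p + 3*p*(1 + p) (A(p) = (1 + 3*p*(1 + p)) + p = 1 + p + 3*p*(1 + p))
A(1/(-2 - 17))² = (1 + 1/(-2 - 17) + 3*(1 + 1/(-2 - 17))/(-2 - 17))² = (1 + 1/(-19) + 3*(1 + 1/(-19))/(-19))² = (1 - 1/19 + 3*(-1/19)*(1 - 1/19))² = (1 - 1/19 + 3*(-1/19)*(18/19))² = (1 - 1/19 - 54/361)² = (288/361)² = 82944/130321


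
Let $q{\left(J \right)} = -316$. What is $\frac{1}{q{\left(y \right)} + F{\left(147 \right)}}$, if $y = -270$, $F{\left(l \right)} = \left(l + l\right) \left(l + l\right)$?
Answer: $\frac{1}{86120} \approx 1.1612 \cdot 10^{-5}$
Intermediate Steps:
$F{\left(l \right)} = 4 l^{2}$ ($F{\left(l \right)} = 2 l 2 l = 4 l^{2}$)
$\frac{1}{q{\left(y \right)} + F{\left(147 \right)}} = \frac{1}{-316 + 4 \cdot 147^{2}} = \frac{1}{-316 + 4 \cdot 21609} = \frac{1}{-316 + 86436} = \frac{1}{86120}$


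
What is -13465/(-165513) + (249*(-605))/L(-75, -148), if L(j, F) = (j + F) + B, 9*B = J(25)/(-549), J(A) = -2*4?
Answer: 24642455397212/36473603271 ≈ 675.62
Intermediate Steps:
J(A) = -8
B = 8/4941 (B = (-8/(-549))/9 = (-8*(-1/549))/9 = (⅑)*(8/549) = 8/4941 ≈ 0.0016191)
L(j, F) = 8/4941 + F + j (L(j, F) = (j + F) + 8/4941 = (F + j) + 8/4941 = 8/4941 + F + j)
-13465/(-165513) + (249*(-605))/L(-75, -148) = -13465/(-165513) + (249*(-605))/(8/4941 - 148 - 75) = -13465*(-1/165513) - 150645/(-1101835/4941) = 13465/165513 - 150645*(-4941/1101835) = 13465/165513 + 148867389/220367 = 24642455397212/36473603271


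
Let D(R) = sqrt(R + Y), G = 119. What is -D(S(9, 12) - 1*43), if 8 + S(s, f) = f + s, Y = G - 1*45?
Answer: -2*sqrt(11) ≈ -6.6332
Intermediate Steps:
Y = 74 (Y = 119 - 1*45 = 119 - 45 = 74)
S(s, f) = -8 + f + s (S(s, f) = -8 + (f + s) = -8 + f + s)
D(R) = sqrt(74 + R) (D(R) = sqrt(R + 74) = sqrt(74 + R))
-D(S(9, 12) - 1*43) = -sqrt(74 + ((-8 + 12 + 9) - 1*43)) = -sqrt(74 + (13 - 43)) = -sqrt(74 - 30) = -sqrt(44) = -2*sqrt(11)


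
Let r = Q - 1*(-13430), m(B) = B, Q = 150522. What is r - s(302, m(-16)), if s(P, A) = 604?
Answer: 163348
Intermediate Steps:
r = 163952 (r = 150522 - 1*(-13430) = 150522 + 13430 = 163952)
r - s(302, m(-16)) = 163952 - 1*604 = 163952 - 604 = 163348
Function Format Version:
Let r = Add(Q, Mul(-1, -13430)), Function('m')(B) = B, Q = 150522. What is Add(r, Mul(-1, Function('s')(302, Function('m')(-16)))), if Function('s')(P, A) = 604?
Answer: 163348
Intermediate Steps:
r = 163952 (r = Add(150522, Mul(-1, -13430)) = Add(150522, 13430) = 163952)
Add(r, Mul(-1, Function('s')(302, Function('m')(-16)))) = Add(163952, Mul(-1, 604)) = Add(163952, -604) = 163348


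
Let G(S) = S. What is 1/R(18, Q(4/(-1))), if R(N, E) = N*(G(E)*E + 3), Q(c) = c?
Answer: 1/342 ≈ 0.0029240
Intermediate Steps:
R(N, E) = N*(3 + E**2) (R(N, E) = N*(E*E + 3) = N*(E**2 + 3) = N*(3 + E**2))
1/R(18, Q(4/(-1))) = 1/(18*(3 + (4/(-1))**2)) = 1/(18*(3 + (4*(-1))**2)) = 1/(18*(3 + (-4)**2)) = 1/(18*(3 + 16)) = 1/(18*19) = 1/342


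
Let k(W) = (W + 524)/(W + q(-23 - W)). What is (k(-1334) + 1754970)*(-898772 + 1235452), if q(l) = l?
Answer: 13590128601600/23 ≈ 5.9087e+11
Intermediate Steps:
k(W) = -524/23 - W/23 (k(W) = (W + 524)/(W + (-23 - W)) = (524 + W)/(-23) = (524 + W)*(-1/23) = -524/23 - W/23)
(k(-1334) + 1754970)*(-898772 + 1235452) = ((-524/23 - 1/23*(-1334)) + 1754970)*(-898772 + 1235452) = ((-524/23 + 58) + 1754970)*336680 = (810/23 + 1754970)*336680 = (40365120/23)*336680 = 13590128601600/23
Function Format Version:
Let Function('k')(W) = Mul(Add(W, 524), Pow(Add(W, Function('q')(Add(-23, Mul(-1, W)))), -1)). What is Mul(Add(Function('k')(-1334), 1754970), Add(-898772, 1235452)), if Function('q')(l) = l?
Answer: Rational(13590128601600, 23) ≈ 5.9087e+11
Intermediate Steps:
Function('k')(W) = Add(Rational(-524, 23), Mul(Rational(-1, 23), W)) (Function('k')(W) = Mul(Add(W, 524), Pow(Add(W, Add(-23, Mul(-1, W))), -1)) = Mul(Add(524, W), Pow(-23, -1)) = Mul(Add(524, W), Rational(-1, 23)) = Add(Rational(-524, 23), Mul(Rational(-1, 23), W)))
Mul(Add(Function('k')(-1334), 1754970), Add(-898772, 1235452)) = Mul(Add(Add(Rational(-524, 23), Mul(Rational(-1, 23), -1334)), 1754970), Add(-898772, 1235452)) = Mul(Add(Add(Rational(-524, 23), 58), 1754970), 336680) = Mul(Add(Rational(810, 23), 1754970), 336680) = Mul(Rational(40365120, 23), 336680) = Rational(13590128601600, 23)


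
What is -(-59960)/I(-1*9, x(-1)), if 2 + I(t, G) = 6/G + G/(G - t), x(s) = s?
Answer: -95936/13 ≈ -7379.7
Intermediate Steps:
I(t, G) = -2 + 6/G + G/(G - t) (I(t, G) = -2 + (6/G + G/(G - t)) = -2 + 6/G + G/(G - t))
-(-59960)/I(-1*9, x(-1)) = -(-59960)/((-1*(-1)² - (-6)*9 + 6*(-1) + 2*(-1)*(-1*9))/((-1)*(-1 - (-1)*9))) = -(-59960)/((-(-1*1 - 6*(-9) - 6 + 2*(-1)*(-9))/(-1 - 1*(-9)))) = -(-59960)/((-(-1 + 54 - 6 + 18)/(-1 + 9))) = -(-59960)/((-1*65/8)) = -(-59960)/((-1*⅛*65)) = -(-59960)/(-65/8) = -(-59960)*(-8)/65 = -1499*64/13 = -95936/13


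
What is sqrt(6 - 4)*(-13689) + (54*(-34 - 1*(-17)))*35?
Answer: -32130 - 13689*sqrt(2) ≈ -51489.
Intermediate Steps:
sqrt(6 - 4)*(-13689) + (54*(-34 - 1*(-17)))*35 = sqrt(2)*(-13689) + (54*(-34 + 17))*35 = -13689*sqrt(2) + (54*(-17))*35 = -13689*sqrt(2) - 918*35 = -13689*sqrt(2) - 32130 = -32130 - 13689*sqrt(2)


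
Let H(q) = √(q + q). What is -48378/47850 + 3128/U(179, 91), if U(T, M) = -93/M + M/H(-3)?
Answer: (-6069973*√6 + 1238627814*I)/(725*(-558*I + 8281*√6)) ≈ -3.3255 + 84.134*I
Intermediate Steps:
H(q) = √2*√q (H(q) = √(2*q) = √2*√q)
U(T, M) = -93/M - I*M*√6/6 (U(T, M) = -93/M + M/((√2*√(-3))) = -93/M + M/((√2*(I*√3))) = -93/M + M/((I*√6)) = -93/M + M*(-I*√6/6) = -93/M - I*M*√6/6)
-48378/47850 + 3128/U(179, 91) = -48378/47850 + 3128/(-93/91 - ⅙*I*91*√6) = -48378*1/47850 + 3128/(-93*1/91 - 91*I*√6/6) = -733/725 + 3128/(-93/91 - 91*I*√6/6)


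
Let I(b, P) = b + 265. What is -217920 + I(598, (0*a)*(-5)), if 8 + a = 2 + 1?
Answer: -217057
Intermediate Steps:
a = -5 (a = -8 + (2 + 1) = -8 + 3 = -5)
I(b, P) = 265 + b
-217920 + I(598, (0*a)*(-5)) = -217920 + (265 + 598) = -217920 + 863 = -217057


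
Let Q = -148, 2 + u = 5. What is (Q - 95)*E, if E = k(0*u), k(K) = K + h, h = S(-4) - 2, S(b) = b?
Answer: 1458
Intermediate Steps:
u = 3 (u = -2 + 5 = 3)
h = -6 (h = -4 - 2 = -6)
k(K) = -6 + K (k(K) = K - 6 = -6 + K)
E = -6 (E = -6 + 0*3 = -6 + 0 = -6)
(Q - 95)*E = (-148 - 95)*(-6) = -243*(-6) = 1458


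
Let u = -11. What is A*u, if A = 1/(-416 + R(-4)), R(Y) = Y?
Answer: 11/420 ≈ 0.026190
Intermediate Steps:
A = -1/420 (A = 1/(-416 - 4) = 1/(-420) = -1/420 ≈ -0.0023810)
A*u = -1/420*(-11) = 11/420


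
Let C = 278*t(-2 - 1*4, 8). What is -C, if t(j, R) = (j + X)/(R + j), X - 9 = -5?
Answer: 278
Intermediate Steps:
X = 4 (X = 9 - 5 = 4)
t(j, R) = (4 + j)/(R + j) (t(j, R) = (j + 4)/(R + j) = (4 + j)/(R + j))
C = -278 (C = 278*((4 + (-2 - 1*4))/(8 + (-2 - 1*4))) = 278*((4 + (-2 - 4))/(8 + (-2 - 4))) = 278*((4 - 6)/(8 - 6)) = 278*(-2/2) = 278*((½)*(-2)) = 278*(-1) = -278)
-C = -1*(-278) = 278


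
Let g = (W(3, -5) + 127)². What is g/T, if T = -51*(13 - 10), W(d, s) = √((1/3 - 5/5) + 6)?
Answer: -48403/459 - 1016*√3/459 ≈ -109.29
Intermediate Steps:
W(d, s) = 4*√3/3 (W(d, s) = √((1*(⅓) - 5*⅕) + 6) = √((⅓ - 1) + 6) = √(-⅔ + 6) = √(16/3) = 4*√3/3)
g = (127 + 4*√3/3)² (g = (4*√3/3 + 127)² = (127 + 4*√3/3)² ≈ 16721.)
T = -153 (T = -51*3 = -153)
g/T = (48403/3 + 1016*√3/3)/(-153) = (48403/3 + 1016*√3/3)*(-1/153) = -48403/459 - 1016*√3/459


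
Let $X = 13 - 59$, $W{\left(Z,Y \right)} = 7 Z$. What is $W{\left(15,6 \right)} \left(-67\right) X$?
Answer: $323610$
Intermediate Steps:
$X = -46$ ($X = 13 - 59 = -46$)
$W{\left(15,6 \right)} \left(-67\right) X = 7 \cdot 15 \left(-67\right) \left(-46\right) = 105 \left(-67\right) \left(-46\right) = \left(-7035\right) \left(-46\right) = 323610$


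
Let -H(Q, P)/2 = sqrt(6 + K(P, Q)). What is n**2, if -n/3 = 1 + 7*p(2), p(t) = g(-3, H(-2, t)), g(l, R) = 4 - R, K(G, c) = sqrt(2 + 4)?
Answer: 9*(29 + 14*sqrt(6 + sqrt(6)))**2 ≈ 43717.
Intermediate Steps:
K(G, c) = sqrt(6)
H(Q, P) = -2*sqrt(6 + sqrt(6))
p(t) = 4 + 2*sqrt(6 + sqrt(6)) (p(t) = 4 - (-2)*sqrt(6 + sqrt(6)) = 4 + 2*sqrt(6 + sqrt(6)))
n = -87 - 42*sqrt(6 + sqrt(6)) (n = -3*(1 + 7*(4 + 2*sqrt(6 + sqrt(6)))) = -3*(1 + (28 + 14*sqrt(6 + sqrt(6)))) = -3*(29 + 14*sqrt(6 + sqrt(6))) = -87 - 42*sqrt(6 + sqrt(6)) ≈ -209.09)
n**2 = (-87 - 42*sqrt(6 + sqrt(6)))**2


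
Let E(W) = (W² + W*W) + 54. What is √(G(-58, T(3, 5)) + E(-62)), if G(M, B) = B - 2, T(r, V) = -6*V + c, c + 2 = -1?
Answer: √7707 ≈ 87.790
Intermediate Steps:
c = -3 (c = -2 - 1 = -3)
T(r, V) = -3 - 6*V (T(r, V) = -6*V - 3 = -3 - 6*V)
G(M, B) = -2 + B
E(W) = 54 + 2*W² (E(W) = (W² + W²) + 54 = 2*W² + 54 = 54 + 2*W²)
√(G(-58, T(3, 5)) + E(-62)) = √((-2 + (-3 - 6*5)) + (54 + 2*(-62)²)) = √((-2 + (-3 - 30)) + (54 + 2*3844)) = √((-2 - 33) + (54 + 7688)) = √(-35 + 7742) = √7707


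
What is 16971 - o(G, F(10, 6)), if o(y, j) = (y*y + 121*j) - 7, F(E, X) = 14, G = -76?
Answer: 9508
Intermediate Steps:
o(y, j) = -7 + y² + 121*j (o(y, j) = (y² + 121*j) - 7 = -7 + y² + 121*j)
16971 - o(G, F(10, 6)) = 16971 - (-7 + (-76)² + 121*14) = 16971 - (-7 + 5776 + 1694) = 16971 - 1*7463 = 16971 - 7463 = 9508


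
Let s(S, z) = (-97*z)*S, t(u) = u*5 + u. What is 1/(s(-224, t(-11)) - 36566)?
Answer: -1/1470614 ≈ -6.7999e-7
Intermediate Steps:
t(u) = 6*u (t(u) = 5*u + u = 6*u)
s(S, z) = -97*S*z
1/(s(-224, t(-11)) - 36566) = 1/(-97*(-224)*6*(-11) - 36566) = 1/(-97*(-224)*(-66) - 36566) = 1/(-1434048 - 36566) = 1/(-1470614) = -1/1470614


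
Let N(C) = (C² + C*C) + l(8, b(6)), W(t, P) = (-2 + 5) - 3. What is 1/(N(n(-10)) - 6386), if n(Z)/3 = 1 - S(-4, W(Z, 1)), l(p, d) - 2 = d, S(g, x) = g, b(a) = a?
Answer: -1/5928 ≈ -0.00016869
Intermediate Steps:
W(t, P) = 0 (W(t, P) = 3 - 3 = 0)
l(p, d) = 2 + d
n(Z) = 15 (n(Z) = 3*(1 - 1*(-4)) = 3*(1 + 4) = 3*5 = 15)
N(C) = 8 + 2*C² (N(C) = (C² + C*C) + (2 + 6) = (C² + C²) + 8 = 2*C² + 8 = 8 + 2*C²)
1/(N(n(-10)) - 6386) = 1/((8 + 2*15²) - 6386) = 1/((8 + 2*225) - 6386) = 1/((8 + 450) - 6386) = 1/(458 - 6386) = 1/(-5928) = -1/5928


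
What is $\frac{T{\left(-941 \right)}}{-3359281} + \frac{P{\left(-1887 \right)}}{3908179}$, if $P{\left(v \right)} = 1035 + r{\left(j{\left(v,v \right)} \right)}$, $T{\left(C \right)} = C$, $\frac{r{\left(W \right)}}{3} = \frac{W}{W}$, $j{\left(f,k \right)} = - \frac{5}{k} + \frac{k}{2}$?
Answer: $\frac{7164530117}{13128671459299} \approx 0.00054572$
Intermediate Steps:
$j{\left(f,k \right)} = \frac{k}{2} - \frac{5}{k}$ ($j{\left(f,k \right)} = - \frac{5}{k} + k \frac{1}{2} = - \frac{5}{k} + \frac{k}{2} = \frac{k}{2} - \frac{5}{k}$)
$r{\left(W \right)} = 3$ ($r{\left(W \right)} = 3 \frac{W}{W} = 3 \cdot 1 = 3$)
$P{\left(v \right)} = 1038$ ($P{\left(v \right)} = 1035 + 3 = 1038$)
$\frac{T{\left(-941 \right)}}{-3359281} + \frac{P{\left(-1887 \right)}}{3908179} = - \frac{941}{-3359281} + \frac{1038}{3908179} = \left(-941\right) \left(- \frac{1}{3359281}\right) + 1038 \cdot \frac{1}{3908179} = \frac{941}{3359281} + \frac{1038}{3908179} = \frac{7164530117}{13128671459299}$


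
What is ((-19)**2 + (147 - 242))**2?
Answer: 70756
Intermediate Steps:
((-19)**2 + (147 - 242))**2 = (361 - 95)**2 = 266**2 = 70756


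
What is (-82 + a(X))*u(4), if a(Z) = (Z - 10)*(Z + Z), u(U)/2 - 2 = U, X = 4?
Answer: -1560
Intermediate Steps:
u(U) = 4 + 2*U
a(Z) = 2*Z*(-10 + Z) (a(Z) = (-10 + Z)*(2*Z) = 2*Z*(-10 + Z))
(-82 + a(X))*u(4) = (-82 + 2*4*(-10 + 4))*(4 + 2*4) = (-82 + 2*4*(-6))*(4 + 8) = (-82 - 48)*12 = -130*12 = -1560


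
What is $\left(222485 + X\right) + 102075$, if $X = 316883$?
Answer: $641443$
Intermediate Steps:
$\left(222485 + X\right) + 102075 = \left(222485 + 316883\right) + 102075 = 539368 + 102075 = 641443$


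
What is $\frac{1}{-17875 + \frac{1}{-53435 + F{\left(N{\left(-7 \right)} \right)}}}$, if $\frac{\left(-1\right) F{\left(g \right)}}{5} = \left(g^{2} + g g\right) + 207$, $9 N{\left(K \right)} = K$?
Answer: $- \frac{4412560}{78874510081} \approx -5.5944 \cdot 10^{-5}$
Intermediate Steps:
$N{\left(K \right)} = \frac{K}{9}$
$F{\left(g \right)} = -1035 - 10 g^{2}$ ($F{\left(g \right)} = - 5 \left(\left(g^{2} + g g\right) + 207\right) = - 5 \left(\left(g^{2} + g^{2}\right) + 207\right) = - 5 \left(2 g^{2} + 207\right) = - 5 \left(207 + 2 g^{2}\right) = -1035 - 10 g^{2}$)
$\frac{1}{-17875 + \frac{1}{-53435 + F{\left(N{\left(-7 \right)} \right)}}} = \frac{1}{-17875 + \frac{1}{-53435 - \left(1035 + 10 \left(\frac{1}{9} \left(-7\right)\right)^{2}\right)}} = \frac{1}{-17875 + \frac{1}{-53435 - \left(1035 + 10 \left(- \frac{7}{9}\right)^{2}\right)}} = \frac{1}{-17875 + \frac{1}{-53435 - \frac{84325}{81}}} = \frac{1}{-17875 + \frac{1}{- \frac{4412560}{81}}} = \frac{1}{-17875 - \frac{81}{4412560}} = \frac{1}{- \frac{78874510081}{4412560}} = - \frac{4412560}{78874510081}$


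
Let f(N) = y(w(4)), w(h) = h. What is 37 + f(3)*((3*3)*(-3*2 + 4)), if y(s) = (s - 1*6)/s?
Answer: 46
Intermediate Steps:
y(s) = (-6 + s)/s (y(s) = (s - 6)/s = (-6 + s)/s)
f(N) = -½ (f(N) = (-6 + 4)/4 = (¼)*(-2) = -½)
37 + f(3)*((3*3)*(-3*2 + 4)) = 37 - 3*3*(-3*2 + 4)/2 = 37 - 9*(-6 + 4)/2 = 37 - 9*(-2)/2 = 37 - ½*(-18) = 37 + 9 = 46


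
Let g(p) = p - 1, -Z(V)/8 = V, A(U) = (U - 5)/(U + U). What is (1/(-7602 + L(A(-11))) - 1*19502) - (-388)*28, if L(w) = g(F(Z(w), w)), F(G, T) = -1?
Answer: -65683353/7604 ≈ -8638.0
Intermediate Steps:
A(U) = (-5 + U)/(2*U) (A(U) = (-5 + U)/((2*U)) = (-5 + U)*(1/(2*U)) = (-5 + U)/(2*U))
Z(V) = -8*V
g(p) = -1 + p
L(w) = -2 (L(w) = -1 - 1 = -2)
(1/(-7602 + L(A(-11))) - 1*19502) - (-388)*28 = (1/(-7602 - 2) - 1*19502) - (-388)*28 = (1/(-7604) - 19502) - 1*(-10864) = (-1/7604 - 19502) + 10864 = -148293209/7604 + 10864 = -65683353/7604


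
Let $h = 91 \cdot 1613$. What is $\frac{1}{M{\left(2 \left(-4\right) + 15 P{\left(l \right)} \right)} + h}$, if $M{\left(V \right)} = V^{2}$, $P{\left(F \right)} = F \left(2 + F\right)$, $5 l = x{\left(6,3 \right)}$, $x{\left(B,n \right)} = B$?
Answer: $\frac{25}{3731079} \approx 6.7005 \cdot 10^{-6}$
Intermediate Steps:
$h = 146783$
$l = \frac{6}{5}$ ($l = \frac{1}{5} \cdot 6 = \frac{6}{5} \approx 1.2$)
$\frac{1}{M{\left(2 \left(-4\right) + 15 P{\left(l \right)} \right)} + h} = \frac{1}{\left(2 \left(-4\right) + 15 \frac{6 \left(2 + \frac{6}{5}\right)}{5}\right)^{2} + 146783} = \frac{1}{\left(-8 + 15 \cdot \frac{6}{5} \cdot \frac{16}{5}\right)^{2} + 146783} = \frac{1}{\left(-8 + 15 \cdot \frac{96}{25}\right)^{2} + 146783} = \frac{1}{\left(-8 + \frac{288}{5}\right)^{2} + 146783} = \frac{1}{\left(\frac{248}{5}\right)^{2} + 146783} = \frac{1}{\frac{61504}{25} + 146783} = \frac{1}{\frac{3731079}{25}} = \frac{25}{3731079}$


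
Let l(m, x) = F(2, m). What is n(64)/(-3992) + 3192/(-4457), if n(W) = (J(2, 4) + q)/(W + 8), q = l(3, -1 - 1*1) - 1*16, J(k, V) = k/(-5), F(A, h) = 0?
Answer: -2293460783/3202621920 ≈ -0.71612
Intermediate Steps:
l(m, x) = 0
J(k, V) = -k/5 (J(k, V) = k*(-⅕) = -k/5)
q = -16 (q = 0 - 1*16 = 0 - 16 = -16)
n(W) = -82/(5*(8 + W)) (n(W) = (-⅕*2 - 16)/(W + 8) = (-⅖ - 16)/(8 + W) = -82/(5*(8 + W)))
n(64)/(-3992) + 3192/(-4457) = -82/(40 + 5*64)/(-3992) + 3192/(-4457) = -82/(40 + 320)*(-1/3992) + 3192*(-1/4457) = -82/360*(-1/3992) - 3192/4457 = -82*1/360*(-1/3992) - 3192/4457 = -41/180*(-1/3992) - 3192/4457 = 41/718560 - 3192/4457 = -2293460783/3202621920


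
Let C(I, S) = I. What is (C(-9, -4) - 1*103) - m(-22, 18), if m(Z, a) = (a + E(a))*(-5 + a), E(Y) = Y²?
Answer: -4558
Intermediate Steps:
m(Z, a) = (-5 + a)*(a + a²) (m(Z, a) = (a + a²)*(-5 + a) = (-5 + a)*(a + a²))
(C(-9, -4) - 1*103) - m(-22, 18) = (-9 - 1*103) - 18*(-5 + 18² - 4*18) = (-9 - 103) - 18*(-5 + 324 - 72) = -112 - 18*247 = -112 - 1*4446 = -112 - 4446 = -4558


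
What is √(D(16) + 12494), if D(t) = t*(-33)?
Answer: √11966 ≈ 109.39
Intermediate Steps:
D(t) = -33*t
√(D(16) + 12494) = √(-33*16 + 12494) = √(-528 + 12494) = √11966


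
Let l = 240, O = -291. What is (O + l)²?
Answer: 2601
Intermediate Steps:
(O + l)² = (-291 + 240)² = (-51)² = 2601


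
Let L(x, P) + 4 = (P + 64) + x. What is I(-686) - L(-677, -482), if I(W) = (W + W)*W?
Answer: 942291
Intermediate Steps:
L(x, P) = 60 + P + x (L(x, P) = -4 + ((P + 64) + x) = -4 + ((64 + P) + x) = -4 + (64 + P + x) = 60 + P + x)
I(W) = 2*W² (I(W) = (2*W)*W = 2*W²)
I(-686) - L(-677, -482) = 2*(-686)² - (60 - 482 - 677) = 2*470596 - 1*(-1099) = 941192 + 1099 = 942291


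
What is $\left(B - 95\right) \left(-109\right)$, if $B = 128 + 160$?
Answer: $-21037$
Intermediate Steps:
$B = 288$
$\left(B - 95\right) \left(-109\right) = \left(288 - 95\right) \left(-109\right) = 193 \left(-109\right) = -21037$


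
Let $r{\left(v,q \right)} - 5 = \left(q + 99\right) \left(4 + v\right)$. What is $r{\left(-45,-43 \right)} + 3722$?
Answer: $1431$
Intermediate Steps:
$r{\left(v,q \right)} = 5 + \left(4 + v\right) \left(99 + q\right)$ ($r{\left(v,q \right)} = 5 + \left(q + 99\right) \left(4 + v\right) = 5 + \left(99 + q\right) \left(4 + v\right) = 5 + \left(4 + v\right) \left(99 + q\right)$)
$r{\left(-45,-43 \right)} + 3722 = \left(401 + 4 \left(-43\right) + 99 \left(-45\right) - -1935\right) + 3722 = \left(401 - 172 - 4455 + 1935\right) + 3722 = -2291 + 3722 = 1431$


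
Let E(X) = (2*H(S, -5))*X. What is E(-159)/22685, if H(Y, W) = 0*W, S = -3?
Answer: 0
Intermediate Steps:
H(Y, W) = 0
E(X) = 0 (E(X) = (2*0)*X = 0*X = 0)
E(-159)/22685 = 0/22685 = 0*(1/22685) = 0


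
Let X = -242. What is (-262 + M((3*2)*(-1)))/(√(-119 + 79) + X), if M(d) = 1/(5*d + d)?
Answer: 1141393/1054872 + 9433*I*√10/1054872 ≈ 1.082 + 0.028278*I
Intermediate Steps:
M(d) = 1/(6*d)
(-262 + M((3*2)*(-1)))/(√(-119 + 79) + X) = (-262 + 1/(6*(((3*2)*(-1)))))/(√(-119 + 79) - 242) = (-262 + 1/(6*((6*(-1)))))/(√(-40) - 242) = (-262 + (⅙)/(-6))/(2*I*√10 - 242) = (-262 + (⅙)*(-⅙))/(-242 + 2*I*√10) = (-262 - 1/36)/(-242 + 2*I*√10) = -9433/(36*(-242 + 2*I*√10))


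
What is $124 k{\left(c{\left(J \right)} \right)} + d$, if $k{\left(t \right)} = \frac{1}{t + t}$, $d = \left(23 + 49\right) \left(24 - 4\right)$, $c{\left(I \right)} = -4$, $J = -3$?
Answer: $\frac{2849}{2} \approx 1424.5$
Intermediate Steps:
$d = 1440$ ($d = 72 \cdot 20 = 1440$)
$k{\left(t \right)} = \frac{1}{2 t}$
$124 k{\left(c{\left(J \right)} \right)} + d = 124 \frac{1}{2 \left(-4\right)} + 1440 = 124 \cdot \frac{1}{2} \left(- \frac{1}{4}\right) + 1440 = 124 \left(- \frac{1}{8}\right) + 1440 = - \frac{31}{2} + 1440 = \frac{2849}{2}$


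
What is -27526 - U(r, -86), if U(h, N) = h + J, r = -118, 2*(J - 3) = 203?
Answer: -55025/2 ≈ -27513.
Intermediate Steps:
J = 209/2 (J = 3 + (½)*203 = 3 + 203/2 = 209/2 ≈ 104.50)
U(h, N) = 209/2 + h (U(h, N) = h + 209/2 = 209/2 + h)
-27526 - U(r, -86) = -27526 - (209/2 - 118) = -27526 - 1*(-27/2) = -27526 + 27/2 = -55025/2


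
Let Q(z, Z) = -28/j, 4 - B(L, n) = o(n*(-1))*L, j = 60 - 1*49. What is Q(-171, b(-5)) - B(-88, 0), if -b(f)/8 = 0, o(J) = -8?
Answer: 7672/11 ≈ 697.45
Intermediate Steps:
b(f) = 0 (b(f) = -8*0 = 0)
j = 11 (j = 60 - 49 = 11)
B(L, n) = 4 + 8*L (B(L, n) = 4 - (-8)*L = 4 + 8*L)
Q(z, Z) = -28/11
Q(-171, b(-5)) - B(-88, 0) = -28/11 - (4 + 8*(-88)) = -28/11 - (4 - 704) = -28/11 - 1*(-700) = -28/11 + 700 = 7672/11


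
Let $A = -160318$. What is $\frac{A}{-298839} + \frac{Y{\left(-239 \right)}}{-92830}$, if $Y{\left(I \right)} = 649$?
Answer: $\frac{206878499}{390721470} \approx 0.52948$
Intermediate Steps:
$\frac{A}{-298839} + \frac{Y{\left(-239 \right)}}{-92830} = - \frac{160318}{-298839} + \frac{649}{-92830} = \left(-160318\right) \left(- \frac{1}{298839}\right) + 649 \left(- \frac{1}{92830}\right) = \frac{2258}{4209} - \frac{649}{92830} = \frac{206878499}{390721470}$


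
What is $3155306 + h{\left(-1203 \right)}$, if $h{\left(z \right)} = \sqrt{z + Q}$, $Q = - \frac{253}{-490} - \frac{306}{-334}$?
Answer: $3155306 + \frac{i \sqrt{164201529230}}{11690} \approx 3.1553 \cdot 10^{6} + 34.664 i$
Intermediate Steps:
$Q = \frac{117221}{81830}$ ($Q = \left(-253\right) \left(- \frac{1}{490}\right) - - \frac{153}{167} = \frac{253}{490} + \frac{153}{167} = \frac{117221}{81830} \approx 1.4325$)
$h{\left(z \right)} = \sqrt{\frac{117221}{81830} + z}$ ($h{\left(z \right)} = \sqrt{z + \frac{117221}{81830}} = \sqrt{\frac{117221}{81830} + z}$)
$3155306 + h{\left(-1203 \right)} = 3155306 + \frac{\sqrt{195759070 + 136656100 \left(-1203\right)}}{11690} = 3155306 + \frac{\sqrt{195759070 - 164397288300}}{11690} = 3155306 + \frac{\sqrt{-164201529230}}{11690} = 3155306 + \frac{i \sqrt{164201529230}}{11690}$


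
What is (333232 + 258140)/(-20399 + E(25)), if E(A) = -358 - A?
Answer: -295686/10391 ≈ -28.456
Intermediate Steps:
(333232 + 258140)/(-20399 + E(25)) = (333232 + 258140)/(-20399 + (-358 - 1*25)) = 591372/(-20399 + (-358 - 25)) = 591372/(-20399 - 383) = 591372/(-20782) = 591372*(-1/20782) = -295686/10391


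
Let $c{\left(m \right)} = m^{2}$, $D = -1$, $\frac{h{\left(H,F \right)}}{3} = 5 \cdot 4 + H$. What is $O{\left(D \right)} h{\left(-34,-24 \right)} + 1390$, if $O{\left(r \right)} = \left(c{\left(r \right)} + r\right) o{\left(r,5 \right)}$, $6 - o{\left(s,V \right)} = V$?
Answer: $1390$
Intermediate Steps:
$h{\left(H,F \right)} = 60 + 3 H$ ($h{\left(H,F \right)} = 3 \left(5 \cdot 4 + H\right) = 3 \left(20 + H\right) = 60 + 3 H$)
$o{\left(s,V \right)} = 6 - V$
$O{\left(r \right)} = r + r^{2}$ ($O{\left(r \right)} = \left(r^{2} + r\right) \left(6 - 5\right) = \left(r + r^{2}\right) \left(6 - 5\right) = \left(r + r^{2}\right) 1 = r + r^{2}$)
$O{\left(D \right)} h{\left(-34,-24 \right)} + 1390 = - (1 - 1) \left(60 + 3 \left(-34\right)\right) + 1390 = \left(-1\right) 0 \left(60 - 102\right) + 1390 = 0 \left(-42\right) + 1390 = 0 + 1390 = 1390$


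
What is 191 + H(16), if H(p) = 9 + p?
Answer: 216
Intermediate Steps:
191 + H(16) = 191 + (9 + 16) = 191 + 25 = 216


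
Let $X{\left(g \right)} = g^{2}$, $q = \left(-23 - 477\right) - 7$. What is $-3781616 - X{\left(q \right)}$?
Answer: $-4038665$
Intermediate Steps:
$q = -507$ ($q = \left(-23 - 477\right) - 7 = -500 - 7 = -507$)
$-3781616 - X{\left(q \right)} = -3781616 - \left(-507\right)^{2} = -3781616 - 257049 = -4038665$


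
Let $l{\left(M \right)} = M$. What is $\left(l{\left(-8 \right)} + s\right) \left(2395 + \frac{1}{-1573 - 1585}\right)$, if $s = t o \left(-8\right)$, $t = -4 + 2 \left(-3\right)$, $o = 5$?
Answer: $\frac{1482428164}{1579} \approx 9.3884 \cdot 10^{5}$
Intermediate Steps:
$t = -10$ ($t = -4 - 6 = -10$)
$s = 400$ ($s = \left(-10\right) 5 \left(-8\right) = \left(-50\right) \left(-8\right) = 400$)
$\left(l{\left(-8 \right)} + s\right) \left(2395 + \frac{1}{-1573 - 1585}\right) = \left(-8 + 400\right) \left(2395 + \frac{1}{-1573 - 1585}\right) = 392 \left(2395 + \frac{1}{-3158}\right) = 392 \left(2395 - \frac{1}{3158}\right) = 392 \cdot \frac{7563409}{3158} = \frac{1482428164}{1579}$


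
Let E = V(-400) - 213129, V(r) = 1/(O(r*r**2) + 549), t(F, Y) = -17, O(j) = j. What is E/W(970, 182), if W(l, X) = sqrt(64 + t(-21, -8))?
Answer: -13640138992180*sqrt(47)/3007974197 ≈ -31088.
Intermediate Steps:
V(r) = 1/(549 + r**3) (V(r) = 1/(r*r**2 + 549) = 1/(r**3 + 549) = 1/(549 + r**3))
W(l, X) = sqrt(47) (W(l, X) = sqrt(64 - 17) = sqrt(47))
E = -13640138992180/63999451 (E = 1/(549 + (-400)**3) - 213129 = 1/(549 - 64000000) - 213129 = 1/(-63999451) - 213129 = -1/63999451 - 213129 = -13640138992180/63999451 ≈ -2.1313e+5)
E/W(970, 182) = -13640138992180*sqrt(47)/47/63999451 = -13640138992180*sqrt(47)/3007974197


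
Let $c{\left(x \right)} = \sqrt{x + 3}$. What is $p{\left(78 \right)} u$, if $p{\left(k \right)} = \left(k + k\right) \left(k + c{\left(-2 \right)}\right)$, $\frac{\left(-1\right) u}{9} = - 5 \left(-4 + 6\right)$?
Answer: $1109160$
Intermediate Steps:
$c{\left(x \right)} = \sqrt{3 + x}$
$u = 90$ ($u = - 9 \left(- 5 \left(-4 + 6\right)\right) = - 9 \left(\left(-5\right) 2\right) = \left(-9\right) \left(-10\right) = 90$)
$p{\left(k \right)} = 2 k \left(1 + k\right)$ ($p{\left(k \right)} = \left(k + k\right) \left(k + \sqrt{3 - 2}\right) = 2 k \left(k + \sqrt{1}\right) = 2 k \left(k + 1\right) = 2 k \left(1 + k\right)$)
$p{\left(78 \right)} u = 2 \cdot 78 \left(1 + 78\right) 90 = 2 \cdot 78 \cdot 79 \cdot 90 = 12324 \cdot 90 = 1109160$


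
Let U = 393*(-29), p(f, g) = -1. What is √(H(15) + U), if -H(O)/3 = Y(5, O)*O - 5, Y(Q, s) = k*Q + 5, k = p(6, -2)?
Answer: I*√11382 ≈ 106.69*I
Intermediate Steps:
k = -1
U = -11397
Y(Q, s) = 5 - Q (Y(Q, s) = -Q + 5 = 5 - Q)
H(O) = 15 (H(O) = -3*((5 - 1*5)*O - 5) = -3*((5 - 5)*O - 5) = -3*(0*O - 5) = -3*(0 - 5) = -3*(-5) = 15)
√(H(15) + U) = √(15 - 11397) = √(-11382) = I*√11382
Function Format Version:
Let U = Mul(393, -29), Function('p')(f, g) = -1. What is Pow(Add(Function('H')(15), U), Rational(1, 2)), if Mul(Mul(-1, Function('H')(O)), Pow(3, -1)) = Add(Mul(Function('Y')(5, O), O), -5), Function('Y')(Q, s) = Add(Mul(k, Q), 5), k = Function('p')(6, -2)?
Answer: Mul(I, Pow(11382, Rational(1, 2))) ≈ Mul(106.69, I)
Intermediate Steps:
k = -1
U = -11397
Function('Y')(Q, s) = Add(5, Mul(-1, Q)) (Function('Y')(Q, s) = Add(Mul(-1, Q), 5) = Add(5, Mul(-1, Q)))
Function('H')(O) = 15 (Function('H')(O) = Mul(-3, Add(Mul(Add(5, Mul(-1, 5)), O), -5)) = Mul(-3, Add(Mul(Add(5, -5), O), -5)) = Mul(-3, Add(Mul(0, O), -5)) = Mul(-3, Add(0, -5)) = Mul(-3, -5) = 15)
Pow(Add(Function('H')(15), U), Rational(1, 2)) = Pow(Add(15, -11397), Rational(1, 2)) = Pow(-11382, Rational(1, 2)) = Mul(I, Pow(11382, Rational(1, 2)))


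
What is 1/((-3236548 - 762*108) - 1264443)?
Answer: -1/4583287 ≈ -2.1818e-7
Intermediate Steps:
1/((-3236548 - 762*108) - 1264443) = 1/((-3236548 - 82296) - 1264443) = 1/(-3318844 - 1264443) = 1/(-4583287) = -1/4583287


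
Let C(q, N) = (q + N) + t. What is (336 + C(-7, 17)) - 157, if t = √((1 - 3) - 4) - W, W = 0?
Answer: 189 + I*√6 ≈ 189.0 + 2.4495*I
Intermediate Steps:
t = I*√6 (t = √((1 - 3) - 4) - 1*0 = √(-2 - 4) + 0 = √(-6) + 0 = I*√6 + 0 = I*√6 ≈ 2.4495*I)
C(q, N) = N + q + I*√6 (C(q, N) = (q + N) + I*√6 = (N + q) + I*√6 = N + q + I*√6)
(336 + C(-7, 17)) - 157 = (336 + (17 - 7 + I*√6)) - 157 = (336 + (10 + I*√6)) - 157 = (346 + I*√6) - 157 = 189 + I*√6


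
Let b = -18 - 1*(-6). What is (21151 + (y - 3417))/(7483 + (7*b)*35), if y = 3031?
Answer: 20765/4543 ≈ 4.5708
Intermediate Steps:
b = -12 (b = -18 + 6 = -12)
(21151 + (y - 3417))/(7483 + (7*b)*35) = (21151 + (3031 - 3417))/(7483 + (7*(-12))*35) = (21151 - 386)/(7483 - 84*35) = 20765/(7483 - 2940) = 20765/4543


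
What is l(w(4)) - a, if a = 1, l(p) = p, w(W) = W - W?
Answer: -1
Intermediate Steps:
w(W) = 0
l(w(4)) - a = 0 - 1*1 = 0 - 1 = -1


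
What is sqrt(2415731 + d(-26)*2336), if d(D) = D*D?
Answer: sqrt(3994867) ≈ 1998.7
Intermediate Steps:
d(D) = D**2
sqrt(2415731 + d(-26)*2336) = sqrt(2415731 + (-26)**2*2336) = sqrt(2415731 + 676*2336) = sqrt(2415731 + 1579136) = sqrt(3994867)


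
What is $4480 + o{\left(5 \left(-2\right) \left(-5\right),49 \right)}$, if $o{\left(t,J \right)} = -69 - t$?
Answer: $4361$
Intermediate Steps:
$4480 + o{\left(5 \left(-2\right) \left(-5\right),49 \right)} = 4480 - \left(69 + 5 \left(-2\right) \left(-5\right)\right) = 4480 - \left(69 - -50\right) = 4480 - 119 = 4361$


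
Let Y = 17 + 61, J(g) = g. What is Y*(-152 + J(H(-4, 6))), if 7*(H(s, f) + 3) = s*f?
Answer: -86502/7 ≈ -12357.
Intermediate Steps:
H(s, f) = -3 + f*s/7 (H(s, f) = -3 + (s*f)/7 = -3 + (f*s)/7 = -3 + f*s/7)
Y = 78
Y*(-152 + J(H(-4, 6))) = 78*(-152 + (-3 + (⅐)*6*(-4))) = 78*(-152 + (-3 - 24/7)) = 78*(-152 - 45/7) = 78*(-1109/7) = -86502/7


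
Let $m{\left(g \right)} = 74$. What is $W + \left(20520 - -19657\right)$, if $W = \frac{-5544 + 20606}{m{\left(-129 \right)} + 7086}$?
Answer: $\frac{143841191}{3580} \approx 40179.0$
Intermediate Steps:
$W = \frac{7531}{3580}$ ($W = \frac{-5544 + 20606}{74 + 7086} = \frac{15062}{7160} = 15062 \cdot \frac{1}{7160} = \frac{7531}{3580} \approx 2.1036$)
$W + \left(20520 - -19657\right) = \frac{7531}{3580} + \left(20520 - -19657\right) = \frac{7531}{3580} + \left(20520 + 19657\right) = \frac{7531}{3580} + 40177 = \frac{143841191}{3580}$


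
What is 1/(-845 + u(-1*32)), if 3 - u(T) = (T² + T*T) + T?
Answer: -1/2858 ≈ -0.00034990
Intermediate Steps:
u(T) = 3 - T - 2*T² (u(T) = 3 - ((T² + T*T) + T) = 3 - ((T² + T²) + T) = 3 - (2*T² + T) = 3 - (T + 2*T²) = 3 + (-T - 2*T²) = 3 - T - 2*T²)
1/(-845 + u(-1*32)) = 1/(-845 + (3 - (-1)*32 - 2*(-1*32)²)) = 1/(-845 + (3 - 1*(-32) - 2*(-32)²)) = 1/(-845 + (3 + 32 - 2*1024)) = 1/(-845 + (3 + 32 - 2048)) = 1/(-845 - 2013) = 1/(-2858) = -1/2858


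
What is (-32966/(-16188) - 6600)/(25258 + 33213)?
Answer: -7629131/67609182 ≈ -0.11284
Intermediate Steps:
(-32966/(-16188) - 6600)/(25258 + 33213) = (-32966*(-1/16188) - 6600)/58471 = (16483/8094 - 6600)*(1/58471) = -53403917/8094*1/58471 = -7629131/67609182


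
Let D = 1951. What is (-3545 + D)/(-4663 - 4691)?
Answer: 797/4677 ≈ 0.17041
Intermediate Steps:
(-3545 + D)/(-4663 - 4691) = (-3545 + 1951)/(-4663 - 4691) = -1594/(-9354) = -1594*(-1/9354) = 797/4677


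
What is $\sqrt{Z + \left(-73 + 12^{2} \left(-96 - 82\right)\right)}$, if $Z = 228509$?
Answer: $2 \sqrt{50701} \approx 450.34$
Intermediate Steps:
$\sqrt{Z + \left(-73 + 12^{2} \left(-96 - 82\right)\right)} = \sqrt{228509 + \left(-73 + 12^{2} \left(-96 - 82\right)\right)} = \sqrt{228509 + \left(-73 + 144 \left(-178\right)\right)} = \sqrt{228509 - 25705} = \sqrt{202804} = 2 \sqrt{50701}$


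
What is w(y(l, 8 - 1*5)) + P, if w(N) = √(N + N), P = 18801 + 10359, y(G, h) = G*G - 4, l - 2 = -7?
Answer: 29160 + √42 ≈ 29166.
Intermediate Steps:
l = -5 (l = 2 - 7 = -5)
y(G, h) = -4 + G² (y(G, h) = G² - 4 = -4 + G²)
P = 29160
w(N) = √2*√N (w(N) = √(2*N) = √2*√N)
w(y(l, 8 - 1*5)) + P = √2*√(-4 + (-5)²) + 29160 = √2*√(-4 + 25) + 29160 = √2*√21 + 29160 = √42 + 29160 = 29160 + √42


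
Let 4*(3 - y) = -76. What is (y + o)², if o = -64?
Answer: 1764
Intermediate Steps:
y = 22 (y = 3 - ¼*(-76) = 3 + 19 = 22)
(y + o)² = (22 - 64)² = (-42)² = 1764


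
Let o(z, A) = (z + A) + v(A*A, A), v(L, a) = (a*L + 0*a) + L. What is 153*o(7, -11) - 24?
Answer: -185766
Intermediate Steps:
v(L, a) = L + L*a (v(L, a) = (L*a + 0) + L = L*a + L = L + L*a)
o(z, A) = A + z + A²*(1 + A) (o(z, A) = (z + A) + (A*A)*(1 + A) = (A + z) + A²*(1 + A) = A + z + A²*(1 + A))
153*o(7, -11) - 24 = 153*(-11 + 7 + (-11)²*(1 - 11)) - 24 = 153*(-11 + 7 + 121*(-10)) - 24 = 153*(-11 + 7 - 1210) - 24 = 153*(-1214) - 24 = -185742 - 24 = -185766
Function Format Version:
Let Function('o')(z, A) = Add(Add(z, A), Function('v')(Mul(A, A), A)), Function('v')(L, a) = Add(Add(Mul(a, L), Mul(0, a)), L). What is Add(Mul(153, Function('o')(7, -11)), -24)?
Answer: -185766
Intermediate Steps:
Function('v')(L, a) = Add(L, Mul(L, a)) (Function('v')(L, a) = Add(Add(Mul(L, a), 0), L) = Add(Mul(L, a), L) = Add(L, Mul(L, a)))
Function('o')(z, A) = Add(A, z, Mul(Pow(A, 2), Add(1, A))) (Function('o')(z, A) = Add(Add(z, A), Mul(Mul(A, A), Add(1, A))) = Add(Add(A, z), Mul(Pow(A, 2), Add(1, A))) = Add(A, z, Mul(Pow(A, 2), Add(1, A))))
Add(Mul(153, Function('o')(7, -11)), -24) = Add(Mul(153, Add(-11, 7, Mul(Pow(-11, 2), Add(1, -11)))), -24) = Add(Mul(153, Add(-11, 7, Mul(121, -10))), -24) = Add(Mul(153, Add(-11, 7, -1210)), -24) = Add(Mul(153, -1214), -24) = Add(-185742, -24) = -185766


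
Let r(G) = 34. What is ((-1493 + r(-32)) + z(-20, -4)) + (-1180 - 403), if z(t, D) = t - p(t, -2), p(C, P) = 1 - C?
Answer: -3083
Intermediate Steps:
z(t, D) = -1 + 2*t (z(t, D) = t - (1 - t) = t + (-1 + t) = -1 + 2*t)
((-1493 + r(-32)) + z(-20, -4)) + (-1180 - 403) = ((-1493 + 34) + (-1 + 2*(-20))) + (-1180 - 403) = (-1459 + (-1 - 40)) - 1583 = (-1459 - 41) - 1583 = -1500 - 1583 = -3083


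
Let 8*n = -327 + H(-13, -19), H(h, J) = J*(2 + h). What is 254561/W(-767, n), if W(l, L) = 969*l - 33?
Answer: -254561/743256 ≈ -0.34249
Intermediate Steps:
n = -59/4 (n = (-327 - 19*(2 - 13))/8 = (-327 - 19*(-11))/8 = (-327 + 209)/8 = (⅛)*(-118) = -59/4 ≈ -14.750)
W(l, L) = -33 + 969*l
254561/W(-767, n) = 254561/(-33 + 969*(-767)) = 254561/(-33 - 743223) = 254561/(-743256) = 254561*(-1/743256) = -254561/743256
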